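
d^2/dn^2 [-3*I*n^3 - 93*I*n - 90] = -18*I*n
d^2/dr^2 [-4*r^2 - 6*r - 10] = -8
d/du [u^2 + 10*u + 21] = 2*u + 10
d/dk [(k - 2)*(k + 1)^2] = 3*k^2 - 3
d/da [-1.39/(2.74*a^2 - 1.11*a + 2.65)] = (7.6172*a - 1.5429)/(2.74*a^2 - 1.11*a + 2.65)^2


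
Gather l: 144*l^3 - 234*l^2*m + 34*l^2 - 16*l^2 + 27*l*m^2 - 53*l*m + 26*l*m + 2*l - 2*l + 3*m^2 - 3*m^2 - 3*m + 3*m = 144*l^3 + l^2*(18 - 234*m) + l*(27*m^2 - 27*m)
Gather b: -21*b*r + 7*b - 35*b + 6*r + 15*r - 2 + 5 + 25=b*(-21*r - 28) + 21*r + 28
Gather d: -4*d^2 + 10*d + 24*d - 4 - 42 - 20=-4*d^2 + 34*d - 66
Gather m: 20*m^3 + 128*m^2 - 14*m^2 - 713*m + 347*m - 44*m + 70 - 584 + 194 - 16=20*m^3 + 114*m^2 - 410*m - 336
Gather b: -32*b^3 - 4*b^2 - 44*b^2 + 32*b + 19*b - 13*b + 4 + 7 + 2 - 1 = -32*b^3 - 48*b^2 + 38*b + 12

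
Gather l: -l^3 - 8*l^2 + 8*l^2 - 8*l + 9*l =-l^3 + l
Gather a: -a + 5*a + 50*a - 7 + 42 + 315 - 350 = 54*a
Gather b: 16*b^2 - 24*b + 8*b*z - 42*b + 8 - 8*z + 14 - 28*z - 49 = 16*b^2 + b*(8*z - 66) - 36*z - 27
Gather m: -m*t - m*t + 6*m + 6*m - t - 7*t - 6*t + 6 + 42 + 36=m*(12 - 2*t) - 14*t + 84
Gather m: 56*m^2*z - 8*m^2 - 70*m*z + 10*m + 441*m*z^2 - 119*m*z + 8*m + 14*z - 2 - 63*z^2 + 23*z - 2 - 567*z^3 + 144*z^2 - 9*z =m^2*(56*z - 8) + m*(441*z^2 - 189*z + 18) - 567*z^3 + 81*z^2 + 28*z - 4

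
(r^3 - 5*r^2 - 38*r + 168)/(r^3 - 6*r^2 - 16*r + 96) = (r^2 - r - 42)/(r^2 - 2*r - 24)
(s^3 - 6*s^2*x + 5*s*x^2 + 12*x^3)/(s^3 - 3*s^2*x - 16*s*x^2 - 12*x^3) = (-s^2 + 7*s*x - 12*x^2)/(-s^2 + 4*s*x + 12*x^2)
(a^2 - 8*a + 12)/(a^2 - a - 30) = (a - 2)/(a + 5)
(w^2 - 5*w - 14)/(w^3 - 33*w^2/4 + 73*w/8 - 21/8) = 8*(w + 2)/(8*w^2 - 10*w + 3)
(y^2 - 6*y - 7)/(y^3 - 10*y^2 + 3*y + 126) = (y + 1)/(y^2 - 3*y - 18)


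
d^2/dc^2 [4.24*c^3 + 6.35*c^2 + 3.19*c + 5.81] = 25.44*c + 12.7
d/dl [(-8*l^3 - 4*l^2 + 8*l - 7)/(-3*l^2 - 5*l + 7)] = (24*l^4 + 80*l^3 - 124*l^2 - 98*l + 21)/(9*l^4 + 30*l^3 - 17*l^2 - 70*l + 49)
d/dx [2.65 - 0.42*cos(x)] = 0.42*sin(x)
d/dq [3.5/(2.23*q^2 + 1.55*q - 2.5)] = (-15.61*q - 5.425)/(2.23*q^2 + 1.55*q - 2.5)^2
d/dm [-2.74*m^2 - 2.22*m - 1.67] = -5.48*m - 2.22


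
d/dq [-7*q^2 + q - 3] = 1 - 14*q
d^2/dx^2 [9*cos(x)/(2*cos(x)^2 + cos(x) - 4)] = 18*((1 - cos(x)^2)^2 - 2*cos(x)^5 - 20*cos(x)^3 + 16*cos(x) + 3)/(2*cos(x)^2 + cos(x) - 4)^3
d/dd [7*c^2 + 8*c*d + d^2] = 8*c + 2*d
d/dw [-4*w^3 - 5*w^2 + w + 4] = -12*w^2 - 10*w + 1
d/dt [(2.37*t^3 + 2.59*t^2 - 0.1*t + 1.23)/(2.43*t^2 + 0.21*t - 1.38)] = (5.7591*t^4 + 0.9954*t^3 - 9.0249*t^2 - 13.1262*t - 0.1203)/(5.9049*t^4 + 1.0206*t^3 - 6.6627*t^2 - 0.5796*t + 1.9044)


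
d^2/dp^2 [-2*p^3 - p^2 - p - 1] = -12*p - 2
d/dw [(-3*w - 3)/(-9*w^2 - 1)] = 3*(9*w^2 - 18*w*(w + 1) + 1)/(9*w^2 + 1)^2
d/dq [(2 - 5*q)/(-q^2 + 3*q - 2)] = (-5*q^2 + 4*q + 4)/(q^4 - 6*q^3 + 13*q^2 - 12*q + 4)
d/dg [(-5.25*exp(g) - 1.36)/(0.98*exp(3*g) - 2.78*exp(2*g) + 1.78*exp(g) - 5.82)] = (10.29*exp(3*g) - 10.5966*exp(2*g) - 7.5616*exp(g) + 32.9758)*exp(g)/(0.9604*exp(6*g) - 5.4488*exp(5*g) + 11.2172*exp(4*g) - 21.304*exp(3*g) + 35.5276*exp(2*g) - 20.7192*exp(g) + 33.8724)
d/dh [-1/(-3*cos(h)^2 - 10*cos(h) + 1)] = 2*(3*cos(h) + 5)*sin(h)/(3*cos(h)^2 + 10*cos(h) - 1)^2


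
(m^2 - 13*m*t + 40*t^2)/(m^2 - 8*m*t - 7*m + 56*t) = (m - 5*t)/(m - 7)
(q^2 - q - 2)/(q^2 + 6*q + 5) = (q - 2)/(q + 5)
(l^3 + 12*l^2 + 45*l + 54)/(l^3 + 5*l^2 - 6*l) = (l^2 + 6*l + 9)/(l*(l - 1))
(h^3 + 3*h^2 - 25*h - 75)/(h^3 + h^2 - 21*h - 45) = (h + 5)/(h + 3)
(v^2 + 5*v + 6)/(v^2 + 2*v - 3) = (v + 2)/(v - 1)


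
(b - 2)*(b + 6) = b^2 + 4*b - 12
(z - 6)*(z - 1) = z^2 - 7*z + 6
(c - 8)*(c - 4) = c^2 - 12*c + 32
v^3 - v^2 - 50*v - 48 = (v - 8)*(v + 1)*(v + 6)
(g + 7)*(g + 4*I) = g^2 + 7*g + 4*I*g + 28*I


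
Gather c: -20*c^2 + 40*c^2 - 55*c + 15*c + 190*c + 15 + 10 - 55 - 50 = 20*c^2 + 150*c - 80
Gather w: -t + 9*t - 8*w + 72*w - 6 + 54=8*t + 64*w + 48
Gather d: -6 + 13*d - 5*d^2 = -5*d^2 + 13*d - 6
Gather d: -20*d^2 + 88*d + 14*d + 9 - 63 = -20*d^2 + 102*d - 54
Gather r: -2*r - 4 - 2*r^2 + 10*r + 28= -2*r^2 + 8*r + 24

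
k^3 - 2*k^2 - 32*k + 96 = (k - 4)^2*(k + 6)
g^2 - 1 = (g - 1)*(g + 1)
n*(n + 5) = n^2 + 5*n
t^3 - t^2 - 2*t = t*(t - 2)*(t + 1)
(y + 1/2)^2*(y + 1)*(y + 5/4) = y^4 + 13*y^3/4 + 15*y^2/4 + 29*y/16 + 5/16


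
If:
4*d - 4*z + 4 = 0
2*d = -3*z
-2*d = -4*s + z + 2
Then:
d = -3/5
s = 3/10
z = 2/5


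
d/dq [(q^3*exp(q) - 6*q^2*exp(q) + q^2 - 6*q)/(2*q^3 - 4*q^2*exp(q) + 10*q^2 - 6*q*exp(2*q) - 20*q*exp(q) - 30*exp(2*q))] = (q*(q^2*exp(q) - 6*q*exp(q) + q - 6)*(2*q^2*exp(q) - 3*q^2 + 6*q*exp(2*q) + 14*q*exp(q) - 10*q + 33*exp(2*q) + 10*exp(q)) + (-q^3*exp(q) + 3*q^2*exp(q) + 12*q*exp(q) - 2*q + 6)*(-q^3 + 2*q^2*exp(q) - 5*q^2 + 3*q*exp(2*q) + 10*q*exp(q) + 15*exp(2*q)))/(2*(-q^3 + 2*q^2*exp(q) - 5*q^2 + 3*q*exp(2*q) + 10*q*exp(q) + 15*exp(2*q))^2)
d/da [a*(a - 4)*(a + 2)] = 3*a^2 - 4*a - 8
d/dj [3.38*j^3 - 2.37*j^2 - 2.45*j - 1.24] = 10.14*j^2 - 4.74*j - 2.45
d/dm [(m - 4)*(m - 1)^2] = 3*(m - 3)*(m - 1)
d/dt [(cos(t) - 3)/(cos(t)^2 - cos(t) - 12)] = (cos(t)^2 - 6*cos(t) + 15)*sin(t)/(sin(t)^2 + cos(t) + 11)^2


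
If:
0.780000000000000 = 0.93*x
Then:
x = 0.84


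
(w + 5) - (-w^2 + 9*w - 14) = w^2 - 8*w + 19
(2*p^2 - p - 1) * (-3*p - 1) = -6*p^3 + p^2 + 4*p + 1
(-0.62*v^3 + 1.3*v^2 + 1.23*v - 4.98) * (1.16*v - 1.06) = -0.7192*v^4 + 2.1652*v^3 + 0.0487999999999997*v^2 - 7.0806*v + 5.2788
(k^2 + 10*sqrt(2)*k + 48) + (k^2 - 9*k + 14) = 2*k^2 - 9*k + 10*sqrt(2)*k + 62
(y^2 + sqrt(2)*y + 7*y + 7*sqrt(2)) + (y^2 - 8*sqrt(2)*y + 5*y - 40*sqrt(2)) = 2*y^2 - 7*sqrt(2)*y + 12*y - 33*sqrt(2)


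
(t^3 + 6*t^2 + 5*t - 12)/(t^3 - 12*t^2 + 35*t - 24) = (t^2 + 7*t + 12)/(t^2 - 11*t + 24)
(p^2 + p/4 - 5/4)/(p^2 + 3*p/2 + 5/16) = 4*(p - 1)/(4*p + 1)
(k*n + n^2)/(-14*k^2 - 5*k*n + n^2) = n*(-k - n)/(14*k^2 + 5*k*n - n^2)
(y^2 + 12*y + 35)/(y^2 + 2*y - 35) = (y + 5)/(y - 5)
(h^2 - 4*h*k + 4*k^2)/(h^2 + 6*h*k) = (h^2 - 4*h*k + 4*k^2)/(h*(h + 6*k))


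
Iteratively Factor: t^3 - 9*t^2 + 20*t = (t - 4)*(t^2 - 5*t) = (t - 5)*(t - 4)*(t)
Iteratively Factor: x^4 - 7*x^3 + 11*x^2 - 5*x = (x)*(x^3 - 7*x^2 + 11*x - 5) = x*(x - 1)*(x^2 - 6*x + 5) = x*(x - 5)*(x - 1)*(x - 1)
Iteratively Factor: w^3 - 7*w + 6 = (w - 2)*(w^2 + 2*w - 3) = (w - 2)*(w - 1)*(w + 3)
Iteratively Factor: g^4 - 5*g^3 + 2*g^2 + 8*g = (g)*(g^3 - 5*g^2 + 2*g + 8) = g*(g - 2)*(g^2 - 3*g - 4) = g*(g - 2)*(g + 1)*(g - 4)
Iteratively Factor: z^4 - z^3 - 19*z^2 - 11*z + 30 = (z - 1)*(z^3 - 19*z - 30) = (z - 1)*(z + 3)*(z^2 - 3*z - 10) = (z - 1)*(z + 2)*(z + 3)*(z - 5)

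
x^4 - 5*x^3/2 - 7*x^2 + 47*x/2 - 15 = (x - 5/2)*(x - 2)*(x - 1)*(x + 3)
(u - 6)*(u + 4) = u^2 - 2*u - 24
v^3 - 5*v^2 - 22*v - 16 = (v - 8)*(v + 1)*(v + 2)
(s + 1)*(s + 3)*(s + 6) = s^3 + 10*s^2 + 27*s + 18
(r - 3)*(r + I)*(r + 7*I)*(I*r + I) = I*r^4 - 8*r^3 - 2*I*r^3 + 16*r^2 - 10*I*r^2 + 24*r + 14*I*r + 21*I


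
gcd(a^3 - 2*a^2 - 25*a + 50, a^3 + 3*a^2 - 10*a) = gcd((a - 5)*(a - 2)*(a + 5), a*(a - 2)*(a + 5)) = a^2 + 3*a - 10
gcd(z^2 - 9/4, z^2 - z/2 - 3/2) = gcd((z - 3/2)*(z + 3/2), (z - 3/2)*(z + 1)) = z - 3/2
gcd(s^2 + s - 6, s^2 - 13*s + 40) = 1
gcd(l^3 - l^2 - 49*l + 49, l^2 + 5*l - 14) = l + 7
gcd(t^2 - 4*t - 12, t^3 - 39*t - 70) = t + 2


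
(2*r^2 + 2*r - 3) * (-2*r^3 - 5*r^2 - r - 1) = -4*r^5 - 14*r^4 - 6*r^3 + 11*r^2 + r + 3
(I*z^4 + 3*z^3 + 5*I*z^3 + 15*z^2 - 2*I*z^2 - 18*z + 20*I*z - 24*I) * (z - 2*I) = I*z^5 + 5*z^4 + 5*I*z^4 + 25*z^3 - 8*I*z^3 - 22*z^2 - 10*I*z^2 + 40*z + 12*I*z - 48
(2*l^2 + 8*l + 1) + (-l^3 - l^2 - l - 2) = -l^3 + l^2 + 7*l - 1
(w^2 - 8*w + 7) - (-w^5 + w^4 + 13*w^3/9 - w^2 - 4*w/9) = w^5 - w^4 - 13*w^3/9 + 2*w^2 - 68*w/9 + 7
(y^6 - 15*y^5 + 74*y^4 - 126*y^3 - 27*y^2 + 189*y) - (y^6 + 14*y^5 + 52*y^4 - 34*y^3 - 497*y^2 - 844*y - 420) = -29*y^5 + 22*y^4 - 92*y^3 + 470*y^2 + 1033*y + 420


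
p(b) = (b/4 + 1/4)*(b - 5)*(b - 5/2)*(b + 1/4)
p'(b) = (b/4 + 1/4)*(b - 5)*(b - 5/2) + (b/4 + 1/4)*(b - 5)*(b + 1/4) + (b/4 + 1/4)*(b - 5/2)*(b + 1/4) + (b - 5)*(b - 5/2)*(b + 1/4)/4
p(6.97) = 126.68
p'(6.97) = 126.09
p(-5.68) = 555.02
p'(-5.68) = -340.63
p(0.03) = 0.89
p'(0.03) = 3.48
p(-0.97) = -0.11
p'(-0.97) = -3.52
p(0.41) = 2.23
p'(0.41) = 3.41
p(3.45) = -6.06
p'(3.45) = -5.47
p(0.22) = 1.56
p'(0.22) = 3.59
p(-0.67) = -0.62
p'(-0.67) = -0.10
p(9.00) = 601.25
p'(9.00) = 367.94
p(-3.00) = 60.50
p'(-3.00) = -70.81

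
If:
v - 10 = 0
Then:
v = 10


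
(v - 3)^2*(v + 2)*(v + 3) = v^4 - v^3 - 15*v^2 + 9*v + 54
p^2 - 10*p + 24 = (p - 6)*(p - 4)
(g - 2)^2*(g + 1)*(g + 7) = g^4 + 4*g^3 - 21*g^2 + 4*g + 28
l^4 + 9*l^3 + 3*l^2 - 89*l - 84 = (l - 3)*(l + 1)*(l + 4)*(l + 7)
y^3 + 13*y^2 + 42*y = y*(y + 6)*(y + 7)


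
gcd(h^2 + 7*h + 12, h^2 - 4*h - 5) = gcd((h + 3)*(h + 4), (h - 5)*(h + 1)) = 1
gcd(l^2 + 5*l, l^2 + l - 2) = 1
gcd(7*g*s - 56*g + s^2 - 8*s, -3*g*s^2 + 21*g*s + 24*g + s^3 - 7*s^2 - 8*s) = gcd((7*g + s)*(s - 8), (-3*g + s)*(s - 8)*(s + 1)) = s - 8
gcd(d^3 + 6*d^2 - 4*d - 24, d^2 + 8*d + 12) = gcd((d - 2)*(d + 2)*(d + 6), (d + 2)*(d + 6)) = d^2 + 8*d + 12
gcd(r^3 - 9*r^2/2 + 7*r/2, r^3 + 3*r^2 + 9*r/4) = r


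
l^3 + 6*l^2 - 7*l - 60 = (l - 3)*(l + 4)*(l + 5)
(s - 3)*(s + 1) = s^2 - 2*s - 3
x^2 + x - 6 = (x - 2)*(x + 3)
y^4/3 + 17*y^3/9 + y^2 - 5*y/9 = y*(y/3 + 1/3)*(y - 1/3)*(y + 5)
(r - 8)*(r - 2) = r^2 - 10*r + 16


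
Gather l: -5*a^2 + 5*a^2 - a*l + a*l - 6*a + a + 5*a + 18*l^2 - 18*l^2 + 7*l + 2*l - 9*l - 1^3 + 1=0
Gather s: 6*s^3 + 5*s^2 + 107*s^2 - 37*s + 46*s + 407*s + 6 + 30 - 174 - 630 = 6*s^3 + 112*s^2 + 416*s - 768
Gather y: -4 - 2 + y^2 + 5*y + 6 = y^2 + 5*y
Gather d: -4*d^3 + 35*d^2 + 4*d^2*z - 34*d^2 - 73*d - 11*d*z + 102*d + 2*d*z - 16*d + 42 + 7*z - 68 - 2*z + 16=-4*d^3 + d^2*(4*z + 1) + d*(13 - 9*z) + 5*z - 10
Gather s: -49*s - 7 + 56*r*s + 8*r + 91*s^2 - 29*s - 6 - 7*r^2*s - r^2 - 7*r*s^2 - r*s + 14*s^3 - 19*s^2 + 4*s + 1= -r^2 + 8*r + 14*s^3 + s^2*(72 - 7*r) + s*(-7*r^2 + 55*r - 74) - 12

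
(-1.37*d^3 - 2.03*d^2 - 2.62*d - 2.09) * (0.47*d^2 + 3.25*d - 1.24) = -0.6439*d^5 - 5.4066*d^4 - 6.1301*d^3 - 6.9801*d^2 - 3.5437*d + 2.5916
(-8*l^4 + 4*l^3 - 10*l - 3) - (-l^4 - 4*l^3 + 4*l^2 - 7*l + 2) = -7*l^4 + 8*l^3 - 4*l^2 - 3*l - 5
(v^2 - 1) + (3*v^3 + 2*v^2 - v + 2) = 3*v^3 + 3*v^2 - v + 1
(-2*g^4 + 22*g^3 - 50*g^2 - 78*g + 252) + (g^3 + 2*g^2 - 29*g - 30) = -2*g^4 + 23*g^3 - 48*g^2 - 107*g + 222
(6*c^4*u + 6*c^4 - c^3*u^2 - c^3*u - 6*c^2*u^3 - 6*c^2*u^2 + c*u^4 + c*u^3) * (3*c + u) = 18*c^5*u + 18*c^5 + 3*c^4*u^2 + 3*c^4*u - 19*c^3*u^3 - 19*c^3*u^2 - 3*c^2*u^4 - 3*c^2*u^3 + c*u^5 + c*u^4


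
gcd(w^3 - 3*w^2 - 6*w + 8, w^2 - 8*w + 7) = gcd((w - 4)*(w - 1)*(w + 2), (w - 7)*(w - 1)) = w - 1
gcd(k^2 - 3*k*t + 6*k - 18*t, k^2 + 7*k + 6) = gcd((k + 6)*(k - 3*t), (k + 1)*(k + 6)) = k + 6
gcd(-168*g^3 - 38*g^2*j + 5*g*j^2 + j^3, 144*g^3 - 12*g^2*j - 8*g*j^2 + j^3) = 24*g^2 + 2*g*j - j^2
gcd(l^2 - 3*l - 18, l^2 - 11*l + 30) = l - 6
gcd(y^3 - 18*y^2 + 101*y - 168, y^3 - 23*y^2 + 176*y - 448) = y^2 - 15*y + 56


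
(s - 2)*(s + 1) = s^2 - s - 2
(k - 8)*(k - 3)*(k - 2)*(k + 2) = k^4 - 11*k^3 + 20*k^2 + 44*k - 96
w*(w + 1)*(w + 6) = w^3 + 7*w^2 + 6*w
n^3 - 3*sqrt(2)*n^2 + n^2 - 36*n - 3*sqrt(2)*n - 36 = (n + 1)*(n - 6*sqrt(2))*(n + 3*sqrt(2))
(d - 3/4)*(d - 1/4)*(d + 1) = d^3 - 13*d/16 + 3/16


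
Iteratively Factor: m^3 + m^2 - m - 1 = (m + 1)*(m^2 - 1) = (m - 1)*(m + 1)*(m + 1)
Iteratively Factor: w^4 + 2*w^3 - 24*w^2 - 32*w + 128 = (w + 4)*(w^3 - 2*w^2 - 16*w + 32) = (w + 4)^2*(w^2 - 6*w + 8) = (w - 4)*(w + 4)^2*(w - 2)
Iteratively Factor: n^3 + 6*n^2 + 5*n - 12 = (n - 1)*(n^2 + 7*n + 12) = (n - 1)*(n + 4)*(n + 3)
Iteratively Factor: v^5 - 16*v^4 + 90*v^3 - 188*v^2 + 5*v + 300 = (v - 4)*(v^4 - 12*v^3 + 42*v^2 - 20*v - 75) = (v - 5)*(v - 4)*(v^3 - 7*v^2 + 7*v + 15) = (v - 5)^2*(v - 4)*(v^2 - 2*v - 3) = (v - 5)^2*(v - 4)*(v - 3)*(v + 1)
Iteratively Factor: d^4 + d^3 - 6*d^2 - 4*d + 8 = (d - 1)*(d^3 + 2*d^2 - 4*d - 8) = (d - 1)*(d + 2)*(d^2 - 4) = (d - 1)*(d + 2)^2*(d - 2)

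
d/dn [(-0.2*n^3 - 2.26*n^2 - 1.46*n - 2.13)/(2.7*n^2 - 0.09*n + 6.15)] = (-0.54*n^4 + 0.0359999999999996*n^3 + 0.455399999999999*n^2 - 16.296*n - 9.1707)/(7.29*n^4 - 0.486*n^3 + 33.2181*n^2 - 1.107*n + 37.8225)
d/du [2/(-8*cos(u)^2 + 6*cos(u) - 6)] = (3 - 8*cos(u))*sin(u)/(4*cos(u)^2 - 3*cos(u) + 3)^2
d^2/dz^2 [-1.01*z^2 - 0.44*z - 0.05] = -2.02000000000000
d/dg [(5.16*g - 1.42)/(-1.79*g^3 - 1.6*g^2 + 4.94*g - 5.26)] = (18.4728*g^3 + 0.630600000000001*g^2 - 4.544*g - 20.1268)/(3.2041*g^6 + 5.728*g^5 - 15.1252*g^4 + 3.0228*g^3 + 41.2356*g^2 - 51.9688*g + 27.6676)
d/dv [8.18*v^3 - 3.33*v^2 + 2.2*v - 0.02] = 24.54*v^2 - 6.66*v + 2.2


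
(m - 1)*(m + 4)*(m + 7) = m^3 + 10*m^2 + 17*m - 28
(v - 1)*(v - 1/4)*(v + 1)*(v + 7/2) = v^4 + 13*v^3/4 - 15*v^2/8 - 13*v/4 + 7/8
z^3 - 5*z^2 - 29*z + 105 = (z - 7)*(z - 3)*(z + 5)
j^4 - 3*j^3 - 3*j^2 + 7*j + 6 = (j - 3)*(j - 2)*(j + 1)^2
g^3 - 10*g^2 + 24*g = g*(g - 6)*(g - 4)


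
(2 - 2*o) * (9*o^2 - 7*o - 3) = -18*o^3 + 32*o^2 - 8*o - 6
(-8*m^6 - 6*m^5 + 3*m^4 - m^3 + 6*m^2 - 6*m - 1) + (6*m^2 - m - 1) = -8*m^6 - 6*m^5 + 3*m^4 - m^3 + 12*m^2 - 7*m - 2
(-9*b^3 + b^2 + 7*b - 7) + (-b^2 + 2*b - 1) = -9*b^3 + 9*b - 8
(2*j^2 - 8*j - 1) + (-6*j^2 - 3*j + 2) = -4*j^2 - 11*j + 1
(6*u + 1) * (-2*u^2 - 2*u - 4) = -12*u^3 - 14*u^2 - 26*u - 4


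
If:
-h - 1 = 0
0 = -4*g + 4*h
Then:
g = -1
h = -1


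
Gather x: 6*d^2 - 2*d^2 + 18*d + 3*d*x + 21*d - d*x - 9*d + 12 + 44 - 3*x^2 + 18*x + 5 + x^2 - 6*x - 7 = 4*d^2 + 30*d - 2*x^2 + x*(2*d + 12) + 54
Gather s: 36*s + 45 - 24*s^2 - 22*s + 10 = -24*s^2 + 14*s + 55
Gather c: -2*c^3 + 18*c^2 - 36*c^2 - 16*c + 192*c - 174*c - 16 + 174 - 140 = -2*c^3 - 18*c^2 + 2*c + 18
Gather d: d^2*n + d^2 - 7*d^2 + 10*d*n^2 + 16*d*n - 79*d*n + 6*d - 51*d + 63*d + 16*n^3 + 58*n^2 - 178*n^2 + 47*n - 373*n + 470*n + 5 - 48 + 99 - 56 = d^2*(n - 6) + d*(10*n^2 - 63*n + 18) + 16*n^3 - 120*n^2 + 144*n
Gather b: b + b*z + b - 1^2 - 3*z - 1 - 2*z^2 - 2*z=b*(z + 2) - 2*z^2 - 5*z - 2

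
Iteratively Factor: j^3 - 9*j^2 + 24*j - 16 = (j - 4)*(j^2 - 5*j + 4) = (j - 4)*(j - 1)*(j - 4)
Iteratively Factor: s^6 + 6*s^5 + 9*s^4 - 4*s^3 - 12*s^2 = (s + 2)*(s^5 + 4*s^4 + s^3 - 6*s^2) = (s + 2)^2*(s^4 + 2*s^3 - 3*s^2) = (s + 2)^2*(s + 3)*(s^3 - s^2) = s*(s + 2)^2*(s + 3)*(s^2 - s) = s^2*(s + 2)^2*(s + 3)*(s - 1)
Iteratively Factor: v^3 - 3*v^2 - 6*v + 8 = (v + 2)*(v^2 - 5*v + 4) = (v - 1)*(v + 2)*(v - 4)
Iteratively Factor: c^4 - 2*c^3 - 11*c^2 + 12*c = (c - 1)*(c^3 - c^2 - 12*c) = c*(c - 1)*(c^2 - c - 12) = c*(c - 4)*(c - 1)*(c + 3)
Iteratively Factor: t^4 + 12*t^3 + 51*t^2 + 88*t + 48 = (t + 4)*(t^3 + 8*t^2 + 19*t + 12) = (t + 1)*(t + 4)*(t^2 + 7*t + 12) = (t + 1)*(t + 3)*(t + 4)*(t + 4)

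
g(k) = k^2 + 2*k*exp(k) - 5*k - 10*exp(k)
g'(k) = 2*k*exp(k) + 2*k - 8*exp(k) - 5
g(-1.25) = 4.23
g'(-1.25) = -10.51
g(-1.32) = 4.97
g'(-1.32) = -10.48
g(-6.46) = 74.00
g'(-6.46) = -17.95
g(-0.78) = -0.79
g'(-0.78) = -10.94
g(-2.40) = 16.42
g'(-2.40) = -10.96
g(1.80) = -44.48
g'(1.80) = -28.02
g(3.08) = -89.47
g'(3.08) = -38.88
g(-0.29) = -6.38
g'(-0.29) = -12.00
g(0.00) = -10.00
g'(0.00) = -13.00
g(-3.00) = 23.20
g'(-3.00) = -11.70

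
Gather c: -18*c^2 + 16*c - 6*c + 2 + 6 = -18*c^2 + 10*c + 8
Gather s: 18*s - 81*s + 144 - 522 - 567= -63*s - 945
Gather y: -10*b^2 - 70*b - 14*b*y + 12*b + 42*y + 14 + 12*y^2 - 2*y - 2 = -10*b^2 - 58*b + 12*y^2 + y*(40 - 14*b) + 12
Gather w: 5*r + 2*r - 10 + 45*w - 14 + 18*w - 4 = 7*r + 63*w - 28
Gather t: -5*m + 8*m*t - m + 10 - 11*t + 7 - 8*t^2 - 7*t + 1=-6*m - 8*t^2 + t*(8*m - 18) + 18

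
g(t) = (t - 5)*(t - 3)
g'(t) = 2*t - 8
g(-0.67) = 20.81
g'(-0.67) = -9.34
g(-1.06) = 24.60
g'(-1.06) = -10.12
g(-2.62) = 42.82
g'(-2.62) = -13.24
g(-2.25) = 38.06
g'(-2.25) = -12.50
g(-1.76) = 32.18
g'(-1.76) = -11.52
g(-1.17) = 25.73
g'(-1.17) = -10.34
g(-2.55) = 41.90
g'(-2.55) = -13.10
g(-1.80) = 32.64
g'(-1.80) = -11.60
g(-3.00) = 48.00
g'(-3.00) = -14.00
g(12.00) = 63.00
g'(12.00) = 16.00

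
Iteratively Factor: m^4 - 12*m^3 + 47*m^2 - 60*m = (m - 4)*(m^3 - 8*m^2 + 15*m) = m*(m - 4)*(m^2 - 8*m + 15) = m*(m - 4)*(m - 3)*(m - 5)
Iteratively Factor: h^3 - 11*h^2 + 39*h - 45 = (h - 3)*(h^2 - 8*h + 15) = (h - 5)*(h - 3)*(h - 3)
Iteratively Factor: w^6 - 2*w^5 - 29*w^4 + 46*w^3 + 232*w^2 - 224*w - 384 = (w - 4)*(w^5 + 2*w^4 - 21*w^3 - 38*w^2 + 80*w + 96) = (w - 4)*(w - 2)*(w^4 + 4*w^3 - 13*w^2 - 64*w - 48) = (w - 4)*(w - 2)*(w + 4)*(w^3 - 13*w - 12) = (w - 4)*(w - 2)*(w + 3)*(w + 4)*(w^2 - 3*w - 4) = (w - 4)*(w - 2)*(w + 1)*(w + 3)*(w + 4)*(w - 4)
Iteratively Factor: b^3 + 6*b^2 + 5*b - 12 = (b + 4)*(b^2 + 2*b - 3) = (b + 3)*(b + 4)*(b - 1)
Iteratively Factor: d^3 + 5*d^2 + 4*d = (d)*(d^2 + 5*d + 4) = d*(d + 4)*(d + 1)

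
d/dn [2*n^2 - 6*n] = 4*n - 6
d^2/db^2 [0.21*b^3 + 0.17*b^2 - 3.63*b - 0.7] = 1.26*b + 0.34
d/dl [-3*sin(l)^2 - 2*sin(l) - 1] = -2*(3*sin(l) + 1)*cos(l)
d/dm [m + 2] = 1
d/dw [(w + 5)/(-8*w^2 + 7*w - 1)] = (-8*w^2 + 7*w + (w + 5)*(16*w - 7) - 1)/(8*w^2 - 7*w + 1)^2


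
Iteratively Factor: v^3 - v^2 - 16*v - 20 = (v + 2)*(v^2 - 3*v - 10) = (v + 2)^2*(v - 5)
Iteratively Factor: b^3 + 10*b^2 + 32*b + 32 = (b + 4)*(b^2 + 6*b + 8) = (b + 2)*(b + 4)*(b + 4)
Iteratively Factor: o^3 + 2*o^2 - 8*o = (o + 4)*(o^2 - 2*o) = o*(o + 4)*(o - 2)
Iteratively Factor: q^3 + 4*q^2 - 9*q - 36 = (q + 3)*(q^2 + q - 12) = (q + 3)*(q + 4)*(q - 3)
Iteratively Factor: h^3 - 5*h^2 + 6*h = (h)*(h^2 - 5*h + 6) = h*(h - 2)*(h - 3)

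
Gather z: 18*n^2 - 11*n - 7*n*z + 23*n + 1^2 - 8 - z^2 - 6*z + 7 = 18*n^2 + 12*n - z^2 + z*(-7*n - 6)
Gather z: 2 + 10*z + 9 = 10*z + 11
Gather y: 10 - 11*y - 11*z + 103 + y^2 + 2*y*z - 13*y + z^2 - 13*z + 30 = y^2 + y*(2*z - 24) + z^2 - 24*z + 143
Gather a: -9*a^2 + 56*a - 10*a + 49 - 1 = -9*a^2 + 46*a + 48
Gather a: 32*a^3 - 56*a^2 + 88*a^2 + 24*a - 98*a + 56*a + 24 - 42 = 32*a^3 + 32*a^2 - 18*a - 18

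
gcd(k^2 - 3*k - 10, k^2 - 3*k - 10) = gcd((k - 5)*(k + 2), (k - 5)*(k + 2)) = k^2 - 3*k - 10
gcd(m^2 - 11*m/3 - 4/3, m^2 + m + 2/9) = m + 1/3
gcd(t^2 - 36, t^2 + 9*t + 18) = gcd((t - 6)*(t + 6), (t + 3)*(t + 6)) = t + 6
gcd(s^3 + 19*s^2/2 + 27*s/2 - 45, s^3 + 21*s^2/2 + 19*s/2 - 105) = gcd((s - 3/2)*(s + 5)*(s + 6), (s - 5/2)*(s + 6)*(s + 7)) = s + 6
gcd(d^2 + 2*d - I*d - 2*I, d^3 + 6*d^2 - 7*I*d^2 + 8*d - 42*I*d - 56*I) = d + 2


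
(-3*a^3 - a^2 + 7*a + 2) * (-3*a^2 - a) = 9*a^5 + 6*a^4 - 20*a^3 - 13*a^2 - 2*a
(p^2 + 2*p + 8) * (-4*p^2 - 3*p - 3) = -4*p^4 - 11*p^3 - 41*p^2 - 30*p - 24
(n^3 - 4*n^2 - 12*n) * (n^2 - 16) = n^5 - 4*n^4 - 28*n^3 + 64*n^2 + 192*n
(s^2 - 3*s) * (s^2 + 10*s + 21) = s^4 + 7*s^3 - 9*s^2 - 63*s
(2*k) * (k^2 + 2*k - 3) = 2*k^3 + 4*k^2 - 6*k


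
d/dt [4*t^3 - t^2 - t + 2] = 12*t^2 - 2*t - 1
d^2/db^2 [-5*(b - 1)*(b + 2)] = -10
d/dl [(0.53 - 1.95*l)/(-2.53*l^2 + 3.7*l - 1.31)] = (-4.9335*l^2 + 2.6818*l + 0.5935)/(6.4009*l^4 - 18.722*l^3 + 20.3186*l^2 - 9.694*l + 1.7161)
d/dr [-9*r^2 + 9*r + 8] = 9 - 18*r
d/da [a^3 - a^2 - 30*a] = 3*a^2 - 2*a - 30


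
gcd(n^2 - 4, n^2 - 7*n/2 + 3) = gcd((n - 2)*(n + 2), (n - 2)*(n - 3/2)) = n - 2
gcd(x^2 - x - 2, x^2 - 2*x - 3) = x + 1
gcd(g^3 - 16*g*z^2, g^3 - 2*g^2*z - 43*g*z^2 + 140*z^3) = -g + 4*z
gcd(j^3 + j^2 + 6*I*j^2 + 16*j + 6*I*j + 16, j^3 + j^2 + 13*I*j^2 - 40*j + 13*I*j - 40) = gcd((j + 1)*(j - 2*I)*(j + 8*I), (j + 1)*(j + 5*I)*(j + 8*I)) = j^2 + j*(1 + 8*I) + 8*I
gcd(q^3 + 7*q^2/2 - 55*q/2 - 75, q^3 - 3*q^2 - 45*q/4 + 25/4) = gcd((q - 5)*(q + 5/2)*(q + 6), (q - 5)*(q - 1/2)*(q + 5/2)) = q^2 - 5*q/2 - 25/2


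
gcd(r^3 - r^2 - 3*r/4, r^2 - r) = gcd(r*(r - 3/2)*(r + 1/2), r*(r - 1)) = r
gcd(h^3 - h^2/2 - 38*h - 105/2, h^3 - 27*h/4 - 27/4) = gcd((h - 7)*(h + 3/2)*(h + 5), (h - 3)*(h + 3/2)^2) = h + 3/2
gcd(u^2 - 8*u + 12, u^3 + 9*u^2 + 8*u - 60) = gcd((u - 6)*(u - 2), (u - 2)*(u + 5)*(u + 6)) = u - 2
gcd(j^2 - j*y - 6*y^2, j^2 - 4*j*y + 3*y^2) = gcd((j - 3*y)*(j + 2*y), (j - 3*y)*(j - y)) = -j + 3*y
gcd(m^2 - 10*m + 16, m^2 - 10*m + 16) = m^2 - 10*m + 16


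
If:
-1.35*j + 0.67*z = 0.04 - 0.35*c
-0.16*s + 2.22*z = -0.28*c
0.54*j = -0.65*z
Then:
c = 0.114285714285714 - 6.55714285714286*z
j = -1.2037037037037*z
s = 2.4*z + 0.2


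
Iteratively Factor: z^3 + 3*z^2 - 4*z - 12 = (z + 2)*(z^2 + z - 6) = (z - 2)*(z + 2)*(z + 3)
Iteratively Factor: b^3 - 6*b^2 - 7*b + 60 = (b - 4)*(b^2 - 2*b - 15) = (b - 5)*(b - 4)*(b + 3)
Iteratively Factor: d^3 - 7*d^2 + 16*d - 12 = (d - 2)*(d^2 - 5*d + 6) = (d - 2)^2*(d - 3)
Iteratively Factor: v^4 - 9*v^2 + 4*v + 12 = (v - 2)*(v^3 + 2*v^2 - 5*v - 6) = (v - 2)*(v + 3)*(v^2 - v - 2) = (v - 2)^2*(v + 3)*(v + 1)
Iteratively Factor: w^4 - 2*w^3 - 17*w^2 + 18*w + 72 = (w - 4)*(w^3 + 2*w^2 - 9*w - 18) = (w - 4)*(w - 3)*(w^2 + 5*w + 6) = (w - 4)*(w - 3)*(w + 2)*(w + 3)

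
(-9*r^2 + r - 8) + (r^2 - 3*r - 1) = -8*r^2 - 2*r - 9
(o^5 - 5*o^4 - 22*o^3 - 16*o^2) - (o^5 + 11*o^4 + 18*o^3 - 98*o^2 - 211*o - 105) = -16*o^4 - 40*o^3 + 82*o^2 + 211*o + 105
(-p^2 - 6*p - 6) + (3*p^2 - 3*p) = 2*p^2 - 9*p - 6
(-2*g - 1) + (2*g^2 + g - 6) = 2*g^2 - g - 7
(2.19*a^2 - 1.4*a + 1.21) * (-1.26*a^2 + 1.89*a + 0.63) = -2.7594*a^4 + 5.9031*a^3 - 2.7909*a^2 + 1.4049*a + 0.7623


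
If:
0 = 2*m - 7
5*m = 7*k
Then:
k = 5/2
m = 7/2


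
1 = 1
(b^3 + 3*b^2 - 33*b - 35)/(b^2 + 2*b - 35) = b + 1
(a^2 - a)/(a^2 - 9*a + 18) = a*(a - 1)/(a^2 - 9*a + 18)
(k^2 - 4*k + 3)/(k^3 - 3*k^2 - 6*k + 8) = (k - 3)/(k^2 - 2*k - 8)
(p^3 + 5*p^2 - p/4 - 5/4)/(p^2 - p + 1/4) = (2*p^2 + 11*p + 5)/(2*p - 1)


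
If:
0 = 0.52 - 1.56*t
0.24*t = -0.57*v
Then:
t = 0.33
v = -0.14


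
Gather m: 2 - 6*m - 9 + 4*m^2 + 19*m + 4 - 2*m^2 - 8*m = 2*m^2 + 5*m - 3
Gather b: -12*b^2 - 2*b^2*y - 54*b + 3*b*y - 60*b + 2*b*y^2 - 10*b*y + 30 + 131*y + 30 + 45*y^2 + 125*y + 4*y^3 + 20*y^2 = b^2*(-2*y - 12) + b*(2*y^2 - 7*y - 114) + 4*y^3 + 65*y^2 + 256*y + 60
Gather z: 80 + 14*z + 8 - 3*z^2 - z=-3*z^2 + 13*z + 88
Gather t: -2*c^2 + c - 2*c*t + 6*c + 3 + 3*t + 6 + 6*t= -2*c^2 + 7*c + t*(9 - 2*c) + 9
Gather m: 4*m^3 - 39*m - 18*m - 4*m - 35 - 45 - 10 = 4*m^3 - 61*m - 90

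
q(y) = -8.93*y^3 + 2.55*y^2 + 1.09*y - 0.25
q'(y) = -26.79*y^2 + 5.1*y + 1.09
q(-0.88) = 6.85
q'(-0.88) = -24.14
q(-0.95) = 8.67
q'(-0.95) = -27.93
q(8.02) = -4434.03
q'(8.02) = -1681.15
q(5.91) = -1748.12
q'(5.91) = -904.49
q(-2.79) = 210.50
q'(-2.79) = -221.68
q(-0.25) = -0.22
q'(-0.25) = -1.86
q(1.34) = -15.70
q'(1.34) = -40.18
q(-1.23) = 18.88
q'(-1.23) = -45.71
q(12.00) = -15051.01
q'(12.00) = -3795.47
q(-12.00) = 15784.91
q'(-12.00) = -3917.87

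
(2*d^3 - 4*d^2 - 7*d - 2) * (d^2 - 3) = 2*d^5 - 4*d^4 - 13*d^3 + 10*d^2 + 21*d + 6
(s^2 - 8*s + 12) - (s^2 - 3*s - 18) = 30 - 5*s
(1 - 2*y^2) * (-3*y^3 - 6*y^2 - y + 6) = 6*y^5 + 12*y^4 - y^3 - 18*y^2 - y + 6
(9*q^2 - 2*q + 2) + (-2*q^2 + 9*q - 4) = 7*q^2 + 7*q - 2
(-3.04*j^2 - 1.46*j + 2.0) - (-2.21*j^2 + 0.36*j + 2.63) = -0.83*j^2 - 1.82*j - 0.63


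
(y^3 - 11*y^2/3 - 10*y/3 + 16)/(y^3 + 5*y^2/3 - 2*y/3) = (3*y^2 - 17*y + 24)/(y*(3*y - 1))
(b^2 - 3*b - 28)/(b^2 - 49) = (b + 4)/(b + 7)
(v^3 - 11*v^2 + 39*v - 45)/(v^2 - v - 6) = (v^2 - 8*v + 15)/(v + 2)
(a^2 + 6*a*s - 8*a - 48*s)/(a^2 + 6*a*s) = (a - 8)/a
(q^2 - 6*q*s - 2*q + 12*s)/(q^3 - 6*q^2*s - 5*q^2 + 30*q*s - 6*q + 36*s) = (q - 2)/(q^2 - 5*q - 6)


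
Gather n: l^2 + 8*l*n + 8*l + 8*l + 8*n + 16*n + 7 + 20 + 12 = l^2 + 16*l + n*(8*l + 24) + 39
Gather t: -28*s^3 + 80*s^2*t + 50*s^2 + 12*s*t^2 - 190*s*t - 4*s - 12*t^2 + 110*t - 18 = -28*s^3 + 50*s^2 - 4*s + t^2*(12*s - 12) + t*(80*s^2 - 190*s + 110) - 18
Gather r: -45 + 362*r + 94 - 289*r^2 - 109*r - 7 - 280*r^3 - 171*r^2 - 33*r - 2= -280*r^3 - 460*r^2 + 220*r + 40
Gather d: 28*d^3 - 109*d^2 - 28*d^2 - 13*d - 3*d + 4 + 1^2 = 28*d^3 - 137*d^2 - 16*d + 5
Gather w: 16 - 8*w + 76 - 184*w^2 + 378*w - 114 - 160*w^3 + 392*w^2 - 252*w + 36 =-160*w^3 + 208*w^2 + 118*w + 14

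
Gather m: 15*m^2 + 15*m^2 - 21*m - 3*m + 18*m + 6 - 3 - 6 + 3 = 30*m^2 - 6*m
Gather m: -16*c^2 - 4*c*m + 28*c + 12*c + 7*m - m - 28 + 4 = -16*c^2 + 40*c + m*(6 - 4*c) - 24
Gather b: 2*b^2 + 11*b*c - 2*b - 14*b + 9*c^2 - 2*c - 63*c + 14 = 2*b^2 + b*(11*c - 16) + 9*c^2 - 65*c + 14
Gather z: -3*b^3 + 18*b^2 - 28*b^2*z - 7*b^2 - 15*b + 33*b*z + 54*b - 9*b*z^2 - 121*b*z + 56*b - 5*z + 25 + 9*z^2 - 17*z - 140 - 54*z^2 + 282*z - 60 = -3*b^3 + 11*b^2 + 95*b + z^2*(-9*b - 45) + z*(-28*b^2 - 88*b + 260) - 175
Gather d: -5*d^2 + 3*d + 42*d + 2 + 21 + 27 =-5*d^2 + 45*d + 50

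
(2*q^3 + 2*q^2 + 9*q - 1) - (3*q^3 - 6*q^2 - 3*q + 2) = -q^3 + 8*q^2 + 12*q - 3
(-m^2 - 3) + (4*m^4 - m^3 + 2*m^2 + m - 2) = 4*m^4 - m^3 + m^2 + m - 5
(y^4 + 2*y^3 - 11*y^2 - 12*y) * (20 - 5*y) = -5*y^5 + 10*y^4 + 95*y^3 - 160*y^2 - 240*y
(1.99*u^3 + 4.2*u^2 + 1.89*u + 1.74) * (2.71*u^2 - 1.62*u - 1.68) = 5.3929*u^5 + 8.1582*u^4 - 5.0253*u^3 - 5.4024*u^2 - 5.994*u - 2.9232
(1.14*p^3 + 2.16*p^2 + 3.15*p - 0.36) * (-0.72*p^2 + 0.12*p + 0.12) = -0.8208*p^5 - 1.4184*p^4 - 1.872*p^3 + 0.8964*p^2 + 0.3348*p - 0.0432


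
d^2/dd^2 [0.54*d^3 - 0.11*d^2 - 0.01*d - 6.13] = 3.24*d - 0.22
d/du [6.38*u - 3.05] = 6.38000000000000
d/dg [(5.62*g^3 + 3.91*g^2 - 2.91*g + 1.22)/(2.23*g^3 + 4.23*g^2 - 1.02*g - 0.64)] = (15.0533*g^4 + 1.5138*g^3 - 10.6311*g^2 - 15.326*g + 3.1068)/(4.9729*g^6 + 18.8658*g^5 + 13.3437*g^4 - 11.4836*g^3 - 4.374*g^2 + 1.3056*g + 0.4096)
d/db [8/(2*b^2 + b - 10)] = 8*(-4*b - 1)/(2*b^2 + b - 10)^2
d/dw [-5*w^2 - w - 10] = -10*w - 1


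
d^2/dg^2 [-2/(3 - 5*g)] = 100/(5*g - 3)^3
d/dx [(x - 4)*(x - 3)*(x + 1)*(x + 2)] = 4*x^3 - 12*x^2 - 14*x + 22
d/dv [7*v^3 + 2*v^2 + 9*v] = 21*v^2 + 4*v + 9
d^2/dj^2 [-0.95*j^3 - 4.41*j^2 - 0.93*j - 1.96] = -5.7*j - 8.82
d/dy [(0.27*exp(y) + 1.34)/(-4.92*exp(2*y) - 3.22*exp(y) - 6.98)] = (1.3284*exp(2*y) + 13.1856*exp(y) + 2.4302)*exp(y)/(24.2064*exp(4*y) + 31.6848*exp(3*y) + 79.0516*exp(2*y) + 44.9512*exp(y) + 48.7204)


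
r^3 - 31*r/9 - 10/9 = (r - 2)*(r + 1/3)*(r + 5/3)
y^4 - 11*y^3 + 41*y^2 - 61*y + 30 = (y - 5)*(y - 3)*(y - 2)*(y - 1)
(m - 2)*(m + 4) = m^2 + 2*m - 8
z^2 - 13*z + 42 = (z - 7)*(z - 6)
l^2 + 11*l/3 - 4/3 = (l - 1/3)*(l + 4)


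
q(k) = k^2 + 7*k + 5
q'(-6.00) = -5.00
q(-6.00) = -1.00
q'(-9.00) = -11.00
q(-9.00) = 23.00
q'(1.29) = 9.58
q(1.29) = 15.69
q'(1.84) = 10.68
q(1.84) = 21.27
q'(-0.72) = 5.56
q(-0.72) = 0.48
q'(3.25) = 13.50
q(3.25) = 38.31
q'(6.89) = 20.78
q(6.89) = 100.70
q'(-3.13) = 0.74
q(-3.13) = -7.11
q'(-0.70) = 5.60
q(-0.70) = 0.59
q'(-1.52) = 3.96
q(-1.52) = -3.33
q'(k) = 2*k + 7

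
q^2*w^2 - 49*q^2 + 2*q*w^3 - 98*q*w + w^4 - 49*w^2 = (q + w)^2*(w - 7)*(w + 7)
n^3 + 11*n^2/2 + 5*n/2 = n*(n + 1/2)*(n + 5)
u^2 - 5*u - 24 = (u - 8)*(u + 3)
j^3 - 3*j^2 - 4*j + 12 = (j - 3)*(j - 2)*(j + 2)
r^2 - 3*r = r*(r - 3)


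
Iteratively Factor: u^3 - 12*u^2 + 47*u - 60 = (u - 4)*(u^2 - 8*u + 15) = (u - 5)*(u - 4)*(u - 3)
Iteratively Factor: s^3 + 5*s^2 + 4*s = (s)*(s^2 + 5*s + 4) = s*(s + 1)*(s + 4)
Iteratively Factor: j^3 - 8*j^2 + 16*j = (j - 4)*(j^2 - 4*j) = j*(j - 4)*(j - 4)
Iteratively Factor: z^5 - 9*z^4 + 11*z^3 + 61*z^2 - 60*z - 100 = (z - 2)*(z^4 - 7*z^3 - 3*z^2 + 55*z + 50) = (z - 5)*(z - 2)*(z^3 - 2*z^2 - 13*z - 10) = (z - 5)*(z - 2)*(z + 2)*(z^2 - 4*z - 5) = (z - 5)*(z - 2)*(z + 1)*(z + 2)*(z - 5)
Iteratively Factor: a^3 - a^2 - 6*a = (a + 2)*(a^2 - 3*a) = (a - 3)*(a + 2)*(a)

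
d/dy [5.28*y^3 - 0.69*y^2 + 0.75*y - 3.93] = 15.84*y^2 - 1.38*y + 0.75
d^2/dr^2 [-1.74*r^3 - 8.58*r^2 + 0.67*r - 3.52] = -10.44*r - 17.16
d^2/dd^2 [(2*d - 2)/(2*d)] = -2/d^3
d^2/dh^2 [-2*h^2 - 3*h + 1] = -4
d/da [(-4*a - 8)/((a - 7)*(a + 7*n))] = 4*((a - 7)*(a + 2) - (a - 7)*(a + 7*n) + (a + 2)*(a + 7*n))/((a - 7)^2*(a + 7*n)^2)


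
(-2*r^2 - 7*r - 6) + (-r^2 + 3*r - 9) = -3*r^2 - 4*r - 15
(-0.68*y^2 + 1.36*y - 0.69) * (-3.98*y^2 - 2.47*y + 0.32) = 2.7064*y^4 - 3.7332*y^3 - 0.8306*y^2 + 2.1395*y - 0.2208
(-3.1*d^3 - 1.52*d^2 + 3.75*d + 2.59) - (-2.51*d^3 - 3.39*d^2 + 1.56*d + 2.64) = -0.59*d^3 + 1.87*d^2 + 2.19*d - 0.0500000000000003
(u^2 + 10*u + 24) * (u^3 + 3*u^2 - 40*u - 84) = u^5 + 13*u^4 + 14*u^3 - 412*u^2 - 1800*u - 2016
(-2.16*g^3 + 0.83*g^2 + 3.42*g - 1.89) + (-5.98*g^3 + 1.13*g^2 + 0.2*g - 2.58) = -8.14*g^3 + 1.96*g^2 + 3.62*g - 4.47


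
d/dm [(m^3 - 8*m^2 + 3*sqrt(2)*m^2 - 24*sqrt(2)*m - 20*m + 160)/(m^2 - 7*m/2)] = 2*(2*m^4 - 14*m^3 + 27*sqrt(2)*m^2 + 96*m^2 - 640*m + 1120)/(m^2*(4*m^2 - 28*m + 49))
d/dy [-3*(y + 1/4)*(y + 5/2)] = -6*y - 33/4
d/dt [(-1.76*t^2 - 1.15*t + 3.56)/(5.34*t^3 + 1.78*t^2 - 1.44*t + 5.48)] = (9.3984*t^4 + 12.282*t^3 - 52.4498*t^2 - 31.9632*t - 1.1756)/(28.5156*t^6 + 19.0104*t^5 - 12.2108*t^4 + 53.4*t^3 + 21.5824*t^2 - 15.7824*t + 30.0304)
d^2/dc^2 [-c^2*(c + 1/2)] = -6*c - 1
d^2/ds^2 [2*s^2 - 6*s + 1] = 4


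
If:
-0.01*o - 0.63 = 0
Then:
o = -63.00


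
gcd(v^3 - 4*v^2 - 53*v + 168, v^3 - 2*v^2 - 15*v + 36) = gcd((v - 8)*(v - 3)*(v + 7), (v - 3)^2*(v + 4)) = v - 3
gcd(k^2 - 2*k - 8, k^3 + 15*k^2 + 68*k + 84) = k + 2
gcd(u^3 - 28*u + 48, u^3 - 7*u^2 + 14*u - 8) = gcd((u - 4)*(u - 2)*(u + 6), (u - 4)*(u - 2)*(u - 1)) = u^2 - 6*u + 8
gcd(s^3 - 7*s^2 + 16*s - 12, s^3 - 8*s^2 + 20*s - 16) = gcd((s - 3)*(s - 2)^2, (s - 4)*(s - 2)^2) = s^2 - 4*s + 4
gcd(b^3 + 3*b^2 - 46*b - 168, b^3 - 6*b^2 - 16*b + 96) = b + 4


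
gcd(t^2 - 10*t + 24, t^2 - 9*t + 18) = t - 6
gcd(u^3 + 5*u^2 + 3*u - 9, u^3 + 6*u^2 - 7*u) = u - 1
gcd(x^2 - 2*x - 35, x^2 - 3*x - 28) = x - 7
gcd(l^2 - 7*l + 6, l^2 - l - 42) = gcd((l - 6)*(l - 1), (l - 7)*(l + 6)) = 1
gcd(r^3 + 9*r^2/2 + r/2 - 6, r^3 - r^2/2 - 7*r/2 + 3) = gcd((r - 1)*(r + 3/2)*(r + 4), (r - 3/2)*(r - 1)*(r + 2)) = r - 1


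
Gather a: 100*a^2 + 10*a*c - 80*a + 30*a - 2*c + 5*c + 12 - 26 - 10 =100*a^2 + a*(10*c - 50) + 3*c - 24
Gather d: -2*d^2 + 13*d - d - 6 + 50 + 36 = -2*d^2 + 12*d + 80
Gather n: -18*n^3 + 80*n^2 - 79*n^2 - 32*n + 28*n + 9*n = -18*n^3 + n^2 + 5*n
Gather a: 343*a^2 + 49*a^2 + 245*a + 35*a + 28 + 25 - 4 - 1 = 392*a^2 + 280*a + 48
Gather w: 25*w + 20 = 25*w + 20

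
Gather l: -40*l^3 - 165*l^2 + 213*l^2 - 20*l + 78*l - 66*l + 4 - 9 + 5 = -40*l^3 + 48*l^2 - 8*l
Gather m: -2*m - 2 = -2*m - 2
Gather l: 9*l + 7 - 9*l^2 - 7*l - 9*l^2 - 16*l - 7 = -18*l^2 - 14*l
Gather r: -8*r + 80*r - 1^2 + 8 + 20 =72*r + 27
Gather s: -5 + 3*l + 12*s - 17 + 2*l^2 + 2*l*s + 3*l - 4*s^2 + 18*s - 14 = 2*l^2 + 6*l - 4*s^2 + s*(2*l + 30) - 36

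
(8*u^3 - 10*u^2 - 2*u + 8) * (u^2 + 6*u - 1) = 8*u^5 + 38*u^4 - 70*u^3 + 6*u^2 + 50*u - 8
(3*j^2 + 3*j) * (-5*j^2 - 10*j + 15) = -15*j^4 - 45*j^3 + 15*j^2 + 45*j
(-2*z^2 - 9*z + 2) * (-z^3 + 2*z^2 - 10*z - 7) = 2*z^5 + 5*z^4 + 108*z^2 + 43*z - 14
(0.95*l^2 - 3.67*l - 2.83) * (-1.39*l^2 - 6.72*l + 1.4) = -1.3205*l^4 - 1.2827*l^3 + 29.9261*l^2 + 13.8796*l - 3.962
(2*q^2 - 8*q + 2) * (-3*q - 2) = -6*q^3 + 20*q^2 + 10*q - 4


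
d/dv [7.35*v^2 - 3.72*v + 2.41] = 14.7*v - 3.72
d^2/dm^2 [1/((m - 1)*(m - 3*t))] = 2*((m - 1)^2 + (m - 1)*(m - 3*t) + (m - 3*t)^2)/((m - 1)^3*(m - 3*t)^3)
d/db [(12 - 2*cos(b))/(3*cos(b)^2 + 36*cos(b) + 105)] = 2*(sin(b)^2 + 12*cos(b) + 106)*sin(b)/(3*(cos(b)^2 + 12*cos(b) + 35)^2)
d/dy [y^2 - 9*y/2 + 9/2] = 2*y - 9/2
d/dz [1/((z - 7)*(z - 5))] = 2*(6 - z)/(z^4 - 24*z^3 + 214*z^2 - 840*z + 1225)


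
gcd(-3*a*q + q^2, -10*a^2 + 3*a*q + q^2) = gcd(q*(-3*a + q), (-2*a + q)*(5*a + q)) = 1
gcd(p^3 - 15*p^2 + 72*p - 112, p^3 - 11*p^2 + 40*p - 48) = p^2 - 8*p + 16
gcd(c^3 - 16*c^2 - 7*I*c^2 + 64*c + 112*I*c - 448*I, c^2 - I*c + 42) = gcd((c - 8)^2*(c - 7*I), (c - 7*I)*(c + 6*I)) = c - 7*I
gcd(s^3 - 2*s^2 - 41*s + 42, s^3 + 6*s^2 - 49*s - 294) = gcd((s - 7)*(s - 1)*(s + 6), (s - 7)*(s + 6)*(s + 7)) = s^2 - s - 42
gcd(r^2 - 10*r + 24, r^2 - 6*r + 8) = r - 4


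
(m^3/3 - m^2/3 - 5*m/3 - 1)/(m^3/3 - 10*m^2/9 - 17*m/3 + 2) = 3*(m^3 - m^2 - 5*m - 3)/(3*m^3 - 10*m^2 - 51*m + 18)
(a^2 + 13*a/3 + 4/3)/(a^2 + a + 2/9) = 3*(a + 4)/(3*a + 2)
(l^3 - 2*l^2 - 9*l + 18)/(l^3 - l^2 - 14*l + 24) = (l + 3)/(l + 4)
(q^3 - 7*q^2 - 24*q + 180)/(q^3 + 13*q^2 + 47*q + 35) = (q^2 - 12*q + 36)/(q^2 + 8*q + 7)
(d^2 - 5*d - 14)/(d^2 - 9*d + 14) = (d + 2)/(d - 2)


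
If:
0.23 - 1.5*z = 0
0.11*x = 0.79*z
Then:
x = 1.10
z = 0.15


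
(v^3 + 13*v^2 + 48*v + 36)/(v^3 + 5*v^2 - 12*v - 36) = (v^2 + 7*v + 6)/(v^2 - v - 6)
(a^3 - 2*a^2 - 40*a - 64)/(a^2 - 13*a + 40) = (a^2 + 6*a + 8)/(a - 5)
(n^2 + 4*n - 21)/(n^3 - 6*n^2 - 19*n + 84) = (n + 7)/(n^2 - 3*n - 28)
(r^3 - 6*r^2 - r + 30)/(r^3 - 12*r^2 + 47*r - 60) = (r + 2)/(r - 4)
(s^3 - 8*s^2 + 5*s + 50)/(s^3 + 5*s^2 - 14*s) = (s^3 - 8*s^2 + 5*s + 50)/(s*(s^2 + 5*s - 14))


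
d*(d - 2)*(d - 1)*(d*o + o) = d^4*o - 2*d^3*o - d^2*o + 2*d*o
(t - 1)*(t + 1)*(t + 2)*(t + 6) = t^4 + 8*t^3 + 11*t^2 - 8*t - 12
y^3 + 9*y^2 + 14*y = y*(y + 2)*(y + 7)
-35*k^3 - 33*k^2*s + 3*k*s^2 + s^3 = (-5*k + s)*(k + s)*(7*k + s)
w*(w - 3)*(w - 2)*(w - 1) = w^4 - 6*w^3 + 11*w^2 - 6*w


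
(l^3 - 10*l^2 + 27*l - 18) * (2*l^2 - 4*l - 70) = 2*l^5 - 24*l^4 + 24*l^3 + 556*l^2 - 1818*l + 1260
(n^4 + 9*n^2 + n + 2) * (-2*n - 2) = -2*n^5 - 2*n^4 - 18*n^3 - 20*n^2 - 6*n - 4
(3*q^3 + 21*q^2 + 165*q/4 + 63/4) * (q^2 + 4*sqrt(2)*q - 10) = 3*q^5 + 12*sqrt(2)*q^4 + 21*q^4 + 45*q^3/4 + 84*sqrt(2)*q^3 - 777*q^2/4 + 165*sqrt(2)*q^2 - 825*q/2 + 63*sqrt(2)*q - 315/2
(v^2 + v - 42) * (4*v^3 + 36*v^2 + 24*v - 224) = 4*v^5 + 40*v^4 - 108*v^3 - 1712*v^2 - 1232*v + 9408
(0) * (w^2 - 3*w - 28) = 0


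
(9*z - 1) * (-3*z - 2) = -27*z^2 - 15*z + 2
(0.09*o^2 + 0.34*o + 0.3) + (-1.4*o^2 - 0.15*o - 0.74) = -1.31*o^2 + 0.19*o - 0.44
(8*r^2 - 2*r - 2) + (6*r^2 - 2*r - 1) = 14*r^2 - 4*r - 3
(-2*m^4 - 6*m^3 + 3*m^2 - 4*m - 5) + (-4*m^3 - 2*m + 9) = -2*m^4 - 10*m^3 + 3*m^2 - 6*m + 4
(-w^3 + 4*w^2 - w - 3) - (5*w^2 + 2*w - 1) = -w^3 - w^2 - 3*w - 2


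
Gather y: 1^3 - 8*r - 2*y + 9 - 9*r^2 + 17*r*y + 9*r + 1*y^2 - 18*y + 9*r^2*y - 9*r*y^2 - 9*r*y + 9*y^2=-9*r^2 + r + y^2*(10 - 9*r) + y*(9*r^2 + 8*r - 20) + 10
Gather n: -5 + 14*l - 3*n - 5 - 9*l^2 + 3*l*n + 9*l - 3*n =-9*l^2 + 23*l + n*(3*l - 6) - 10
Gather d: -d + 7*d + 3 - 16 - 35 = 6*d - 48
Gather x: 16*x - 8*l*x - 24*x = x*(-8*l - 8)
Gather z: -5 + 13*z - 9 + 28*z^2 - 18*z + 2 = 28*z^2 - 5*z - 12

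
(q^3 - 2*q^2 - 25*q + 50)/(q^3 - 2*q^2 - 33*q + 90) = (q^2 + 3*q - 10)/(q^2 + 3*q - 18)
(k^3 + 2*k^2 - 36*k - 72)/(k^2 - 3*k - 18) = (k^2 + 8*k + 12)/(k + 3)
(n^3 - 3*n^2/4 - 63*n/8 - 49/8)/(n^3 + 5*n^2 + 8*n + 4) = (8*n^2 - 14*n - 49)/(8*(n^2 + 4*n + 4))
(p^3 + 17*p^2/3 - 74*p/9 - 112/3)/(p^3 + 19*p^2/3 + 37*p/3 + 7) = (p^2 + 10*p/3 - 16)/(p^2 + 4*p + 3)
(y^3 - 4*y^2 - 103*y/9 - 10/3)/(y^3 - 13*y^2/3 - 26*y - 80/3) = (y^2 - 17*y/3 - 2)/(y^2 - 6*y - 16)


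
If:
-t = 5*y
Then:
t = -5*y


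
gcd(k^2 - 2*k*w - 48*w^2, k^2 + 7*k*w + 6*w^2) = k + 6*w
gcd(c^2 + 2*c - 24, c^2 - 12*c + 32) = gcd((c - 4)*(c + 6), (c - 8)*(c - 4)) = c - 4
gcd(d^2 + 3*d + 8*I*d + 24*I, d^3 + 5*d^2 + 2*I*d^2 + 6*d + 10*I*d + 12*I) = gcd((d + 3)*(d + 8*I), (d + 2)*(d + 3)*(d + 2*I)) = d + 3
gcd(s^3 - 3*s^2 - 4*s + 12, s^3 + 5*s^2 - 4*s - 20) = s^2 - 4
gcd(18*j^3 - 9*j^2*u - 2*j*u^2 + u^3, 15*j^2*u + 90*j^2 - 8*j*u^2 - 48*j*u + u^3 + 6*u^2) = -3*j + u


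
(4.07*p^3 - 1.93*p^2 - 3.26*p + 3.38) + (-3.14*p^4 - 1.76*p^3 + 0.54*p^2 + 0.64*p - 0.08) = -3.14*p^4 + 2.31*p^3 - 1.39*p^2 - 2.62*p + 3.3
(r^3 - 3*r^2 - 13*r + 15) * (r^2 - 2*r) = r^5 - 5*r^4 - 7*r^3 + 41*r^2 - 30*r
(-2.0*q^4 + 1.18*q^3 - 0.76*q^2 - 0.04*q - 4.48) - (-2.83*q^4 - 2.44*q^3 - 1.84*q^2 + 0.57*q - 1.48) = 0.83*q^4 + 3.62*q^3 + 1.08*q^2 - 0.61*q - 3.0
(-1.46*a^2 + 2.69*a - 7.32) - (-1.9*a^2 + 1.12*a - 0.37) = 0.44*a^2 + 1.57*a - 6.95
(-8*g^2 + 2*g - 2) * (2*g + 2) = -16*g^3 - 12*g^2 - 4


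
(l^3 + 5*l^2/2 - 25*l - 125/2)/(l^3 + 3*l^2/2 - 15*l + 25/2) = (2*l^2 - 5*l - 25)/(2*l^2 - 7*l + 5)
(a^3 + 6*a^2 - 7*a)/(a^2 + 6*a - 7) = a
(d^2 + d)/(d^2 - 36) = d*(d + 1)/(d^2 - 36)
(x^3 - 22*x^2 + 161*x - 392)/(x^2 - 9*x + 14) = (x^2 - 15*x + 56)/(x - 2)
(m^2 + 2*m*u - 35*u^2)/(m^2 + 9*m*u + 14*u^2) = (m - 5*u)/(m + 2*u)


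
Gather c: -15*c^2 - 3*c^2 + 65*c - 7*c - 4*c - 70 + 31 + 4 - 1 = -18*c^2 + 54*c - 36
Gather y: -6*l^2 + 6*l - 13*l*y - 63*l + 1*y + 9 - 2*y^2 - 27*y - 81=-6*l^2 - 57*l - 2*y^2 + y*(-13*l - 26) - 72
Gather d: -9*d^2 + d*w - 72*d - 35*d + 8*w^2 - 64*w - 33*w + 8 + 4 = -9*d^2 + d*(w - 107) + 8*w^2 - 97*w + 12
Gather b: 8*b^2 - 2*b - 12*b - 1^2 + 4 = 8*b^2 - 14*b + 3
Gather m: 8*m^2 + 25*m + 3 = 8*m^2 + 25*m + 3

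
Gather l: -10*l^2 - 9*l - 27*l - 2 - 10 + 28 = -10*l^2 - 36*l + 16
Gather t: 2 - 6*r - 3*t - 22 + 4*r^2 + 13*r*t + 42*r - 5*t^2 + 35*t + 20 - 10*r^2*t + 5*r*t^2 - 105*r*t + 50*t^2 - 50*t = 4*r^2 + 36*r + t^2*(5*r + 45) + t*(-10*r^2 - 92*r - 18)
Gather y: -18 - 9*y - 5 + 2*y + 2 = -7*y - 21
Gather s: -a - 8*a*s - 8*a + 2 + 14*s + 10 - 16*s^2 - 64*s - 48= -9*a - 16*s^2 + s*(-8*a - 50) - 36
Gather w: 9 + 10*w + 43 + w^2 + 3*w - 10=w^2 + 13*w + 42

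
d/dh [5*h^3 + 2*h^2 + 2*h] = 15*h^2 + 4*h + 2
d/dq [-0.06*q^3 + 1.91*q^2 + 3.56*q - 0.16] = -0.18*q^2 + 3.82*q + 3.56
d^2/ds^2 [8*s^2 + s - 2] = 16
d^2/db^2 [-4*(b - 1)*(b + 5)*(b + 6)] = -24*b - 80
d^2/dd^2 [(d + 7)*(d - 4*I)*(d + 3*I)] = 6*d + 14 - 2*I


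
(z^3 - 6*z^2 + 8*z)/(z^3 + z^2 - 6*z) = (z - 4)/(z + 3)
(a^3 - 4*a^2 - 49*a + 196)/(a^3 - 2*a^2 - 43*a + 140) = (a - 7)/(a - 5)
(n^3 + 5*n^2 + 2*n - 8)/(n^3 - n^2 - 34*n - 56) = (n - 1)/(n - 7)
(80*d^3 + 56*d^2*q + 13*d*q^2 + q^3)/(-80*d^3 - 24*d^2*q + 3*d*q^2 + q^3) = (5*d + q)/(-5*d + q)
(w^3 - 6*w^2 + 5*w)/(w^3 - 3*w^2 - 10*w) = (w - 1)/(w + 2)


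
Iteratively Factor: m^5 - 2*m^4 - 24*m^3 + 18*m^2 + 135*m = (m - 5)*(m^4 + 3*m^3 - 9*m^2 - 27*m) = (m - 5)*(m + 3)*(m^3 - 9*m) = (m - 5)*(m + 3)^2*(m^2 - 3*m) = (m - 5)*(m - 3)*(m + 3)^2*(m)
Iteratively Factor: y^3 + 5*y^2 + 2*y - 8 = (y - 1)*(y^2 + 6*y + 8) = (y - 1)*(y + 2)*(y + 4)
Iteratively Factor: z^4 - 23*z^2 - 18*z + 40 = (z + 4)*(z^3 - 4*z^2 - 7*z + 10) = (z - 1)*(z + 4)*(z^2 - 3*z - 10) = (z - 5)*(z - 1)*(z + 4)*(z + 2)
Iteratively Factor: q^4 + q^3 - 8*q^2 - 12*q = (q + 2)*(q^3 - q^2 - 6*q) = q*(q + 2)*(q^2 - q - 6) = q*(q + 2)^2*(q - 3)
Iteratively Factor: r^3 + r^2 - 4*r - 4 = (r + 1)*(r^2 - 4) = (r - 2)*(r + 1)*(r + 2)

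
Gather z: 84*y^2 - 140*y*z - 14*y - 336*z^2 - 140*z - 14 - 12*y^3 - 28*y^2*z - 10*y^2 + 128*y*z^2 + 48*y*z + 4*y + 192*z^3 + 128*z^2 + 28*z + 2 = -12*y^3 + 74*y^2 - 10*y + 192*z^3 + z^2*(128*y - 208) + z*(-28*y^2 - 92*y - 112) - 12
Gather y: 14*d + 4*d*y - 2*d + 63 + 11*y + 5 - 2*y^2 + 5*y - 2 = 12*d - 2*y^2 + y*(4*d + 16) + 66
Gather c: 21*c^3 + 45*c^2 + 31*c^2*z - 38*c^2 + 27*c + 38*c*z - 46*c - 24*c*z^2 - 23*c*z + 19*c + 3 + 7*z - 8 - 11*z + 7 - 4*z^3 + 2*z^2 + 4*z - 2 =21*c^3 + c^2*(31*z + 7) + c*(-24*z^2 + 15*z) - 4*z^3 + 2*z^2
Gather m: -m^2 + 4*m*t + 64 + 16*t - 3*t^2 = -m^2 + 4*m*t - 3*t^2 + 16*t + 64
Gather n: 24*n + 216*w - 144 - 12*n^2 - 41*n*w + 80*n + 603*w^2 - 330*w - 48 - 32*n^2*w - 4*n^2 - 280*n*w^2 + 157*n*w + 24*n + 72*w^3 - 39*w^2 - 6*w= n^2*(-32*w - 16) + n*(-280*w^2 + 116*w + 128) + 72*w^3 + 564*w^2 - 120*w - 192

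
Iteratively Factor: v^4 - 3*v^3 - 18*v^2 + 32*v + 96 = (v - 4)*(v^3 + v^2 - 14*v - 24) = (v - 4)*(v + 3)*(v^2 - 2*v - 8) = (v - 4)^2*(v + 3)*(v + 2)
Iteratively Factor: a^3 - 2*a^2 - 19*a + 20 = (a - 5)*(a^2 + 3*a - 4) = (a - 5)*(a + 4)*(a - 1)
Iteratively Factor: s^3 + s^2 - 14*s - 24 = (s + 3)*(s^2 - 2*s - 8) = (s - 4)*(s + 3)*(s + 2)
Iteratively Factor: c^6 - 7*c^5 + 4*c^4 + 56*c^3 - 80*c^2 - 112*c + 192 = (c - 4)*(c^5 - 3*c^4 - 8*c^3 + 24*c^2 + 16*c - 48) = (c - 4)*(c + 2)*(c^4 - 5*c^3 + 2*c^2 + 20*c - 24) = (c - 4)*(c - 2)*(c + 2)*(c^3 - 3*c^2 - 4*c + 12) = (c - 4)*(c - 2)^2*(c + 2)*(c^2 - c - 6) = (c - 4)*(c - 2)^2*(c + 2)^2*(c - 3)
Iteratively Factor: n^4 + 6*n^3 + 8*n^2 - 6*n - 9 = (n + 3)*(n^3 + 3*n^2 - n - 3) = (n - 1)*(n + 3)*(n^2 + 4*n + 3) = (n - 1)*(n + 3)^2*(n + 1)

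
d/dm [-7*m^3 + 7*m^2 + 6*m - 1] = -21*m^2 + 14*m + 6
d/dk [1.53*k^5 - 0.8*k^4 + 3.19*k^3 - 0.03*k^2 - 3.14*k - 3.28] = 7.65*k^4 - 3.2*k^3 + 9.57*k^2 - 0.06*k - 3.14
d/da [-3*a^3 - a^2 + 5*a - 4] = -9*a^2 - 2*a + 5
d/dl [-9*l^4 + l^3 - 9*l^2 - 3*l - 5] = -36*l^3 + 3*l^2 - 18*l - 3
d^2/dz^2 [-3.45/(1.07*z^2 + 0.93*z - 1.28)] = (7.89981*z^2 + 6.86619*z - 3.45*(2.14*z + 0.93)*(4.28*z + 1.86) - 9.45024)/(1.07*z^2 + 0.93*z - 1.28)^3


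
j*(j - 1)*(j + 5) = j^3 + 4*j^2 - 5*j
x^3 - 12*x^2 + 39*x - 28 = (x - 7)*(x - 4)*(x - 1)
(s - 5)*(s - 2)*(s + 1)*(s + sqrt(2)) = s^4 - 6*s^3 + sqrt(2)*s^3 - 6*sqrt(2)*s^2 + 3*s^2 + 3*sqrt(2)*s + 10*s + 10*sqrt(2)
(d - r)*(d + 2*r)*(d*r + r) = d^3*r + d^2*r^2 + d^2*r - 2*d*r^3 + d*r^2 - 2*r^3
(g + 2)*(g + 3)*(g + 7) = g^3 + 12*g^2 + 41*g + 42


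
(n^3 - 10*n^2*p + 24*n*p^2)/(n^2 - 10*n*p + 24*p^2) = n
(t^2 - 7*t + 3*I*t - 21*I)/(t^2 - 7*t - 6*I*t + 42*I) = (t + 3*I)/(t - 6*I)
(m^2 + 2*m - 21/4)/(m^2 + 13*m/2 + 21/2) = (m - 3/2)/(m + 3)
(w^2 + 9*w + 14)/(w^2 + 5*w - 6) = (w^2 + 9*w + 14)/(w^2 + 5*w - 6)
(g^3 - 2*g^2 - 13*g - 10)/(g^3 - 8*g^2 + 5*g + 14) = (g^2 - 3*g - 10)/(g^2 - 9*g + 14)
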